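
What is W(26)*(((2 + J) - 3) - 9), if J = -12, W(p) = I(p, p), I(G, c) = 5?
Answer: -110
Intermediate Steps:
W(p) = 5
W(26)*(((2 + J) - 3) - 9) = 5*(((2 - 12) - 3) - 9) = 5*((-10 - 3) - 9) = 5*(-13 - 9) = 5*(-22) = -110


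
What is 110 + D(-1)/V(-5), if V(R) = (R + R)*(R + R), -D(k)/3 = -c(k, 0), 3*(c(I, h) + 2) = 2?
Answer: 2749/25 ≈ 109.96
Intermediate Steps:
c(I, h) = -4/3 (c(I, h) = -2 + (⅓)*2 = -2 + ⅔ = -4/3)
D(k) = -4 (D(k) = -(-3)*(-4)/3 = -3*4/3 = -4)
V(R) = 4*R² (V(R) = (2*R)*(2*R) = 4*R²)
110 + D(-1)/V(-5) = 110 - 4/(4*(-5)²) = 110 - 4/(4*25) = 110 - 4/100 = 110 + (1/100)*(-4) = 110 - 1/25 = 2749/25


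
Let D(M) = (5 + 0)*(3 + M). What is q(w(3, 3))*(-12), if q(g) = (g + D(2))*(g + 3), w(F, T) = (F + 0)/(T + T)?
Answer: -1071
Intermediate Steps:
D(M) = 15 + 5*M (D(M) = 5*(3 + M) = 15 + 5*M)
w(F, T) = F/(2*T) (w(F, T) = F/((2*T)) = F*(1/(2*T)) = F/(2*T))
q(g) = (3 + g)*(25 + g) (q(g) = (g + (15 + 5*2))*(g + 3) = (g + (15 + 10))*(3 + g) = (g + 25)*(3 + g) = (25 + g)*(3 + g) = (3 + g)*(25 + g))
q(w(3, 3))*(-12) = (75 + ((1/2)*3/3)**2 + 28*((1/2)*3/3))*(-12) = (75 + ((1/2)*3*(1/3))**2 + 28*((1/2)*3*(1/3)))*(-12) = (75 + (1/2)**2 + 28*(1/2))*(-12) = (75 + 1/4 + 14)*(-12) = (357/4)*(-12) = -1071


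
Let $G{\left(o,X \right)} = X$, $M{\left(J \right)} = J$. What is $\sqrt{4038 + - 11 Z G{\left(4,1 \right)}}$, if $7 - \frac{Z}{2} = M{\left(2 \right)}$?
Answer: $2 \sqrt{982} \approx 62.674$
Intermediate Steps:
$Z = 10$ ($Z = 14 - 4 = 10$)
$\sqrt{4038 + - 11 Z G{\left(4,1 \right)}} = \sqrt{4038 + \left(-11\right) 10 \cdot 1} = \sqrt{4038 - 110} = \sqrt{3928} = 2 \sqrt{982}$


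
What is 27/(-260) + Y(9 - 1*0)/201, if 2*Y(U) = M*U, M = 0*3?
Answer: -27/260 ≈ -0.10385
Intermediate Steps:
M = 0
Y(U) = 0 (Y(U) = (0*U)/2 = (½)*0 = 0)
27/(-260) + Y(9 - 1*0)/201 = 27/(-260) + 0/201 = 27*(-1/260) + 0*(1/201) = -27/260 + 0 = -27/260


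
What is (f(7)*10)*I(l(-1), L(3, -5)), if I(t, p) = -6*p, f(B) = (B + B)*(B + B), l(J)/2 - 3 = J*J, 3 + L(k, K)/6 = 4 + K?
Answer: 282240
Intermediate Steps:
L(k, K) = 6 + 6*K (L(k, K) = -18 + 6*(4 + K) = -18 + (24 + 6*K) = 6 + 6*K)
l(J) = 6 + 2*J² (l(J) = 6 + 2*(J*J) = 6 + 2*J²)
f(B) = 4*B² (f(B) = (2*B)*(2*B) = 4*B²)
(f(7)*10)*I(l(-1), L(3, -5)) = ((4*7²)*10)*(-6*(6 + 6*(-5))) = ((4*49)*10)*(-6*(6 - 30)) = (196*10)*(-6*(-24)) = 1960*144 = 282240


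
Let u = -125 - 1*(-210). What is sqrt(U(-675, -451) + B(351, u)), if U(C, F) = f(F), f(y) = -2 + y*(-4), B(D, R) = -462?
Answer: 2*sqrt(335) ≈ 36.606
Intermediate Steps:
u = 85 (u = -125 + 210 = 85)
f(y) = -2 - 4*y
U(C, F) = -2 - 4*F
sqrt(U(-675, -451) + B(351, u)) = sqrt((-2 - 4*(-451)) - 462) = sqrt((-2 + 1804) - 462) = sqrt(1802 - 462) = sqrt(1340) = 2*sqrt(335)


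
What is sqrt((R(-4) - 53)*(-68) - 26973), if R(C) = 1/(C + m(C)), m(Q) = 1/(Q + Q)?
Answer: I*sqrt(25430889)/33 ≈ 152.82*I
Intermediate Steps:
m(Q) = 1/(2*Q)
R(C) = 1/(C + 1/(2*C))
sqrt((R(-4) - 53)*(-68) - 26973) = sqrt((2*(-4)/(1 + 2*(-4)**2) - 53)*(-68) - 26973) = sqrt((2*(-4)/(1 + 2*16) - 53)*(-68) - 26973) = sqrt((2*(-4)/(1 + 32) - 53)*(-68) - 26973) = sqrt((2*(-4)/33 - 53)*(-68) - 26973) = sqrt((2*(-4)*(1/33) - 53)*(-68) - 26973) = sqrt((-8/33 - 53)*(-68) - 26973) = sqrt(-1757/33*(-68) - 26973) = sqrt(119476/33 - 26973) = sqrt(-770633/33) = I*sqrt(25430889)/33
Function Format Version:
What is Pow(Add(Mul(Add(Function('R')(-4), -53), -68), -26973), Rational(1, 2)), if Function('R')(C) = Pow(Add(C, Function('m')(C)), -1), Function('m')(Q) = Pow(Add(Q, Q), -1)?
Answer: Mul(Rational(1, 33), I, Pow(25430889, Rational(1, 2))) ≈ Mul(152.82, I)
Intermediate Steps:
Function('m')(Q) = Mul(Rational(1, 2), Pow(Q, -1)) (Function('m')(Q) = Pow(Mul(2, Q), -1) = Mul(Rational(1, 2), Pow(Q, -1)))
Function('R')(C) = Pow(Add(C, Mul(Rational(1, 2), Pow(C, -1))), -1)
Pow(Add(Mul(Add(Function('R')(-4), -53), -68), -26973), Rational(1, 2)) = Pow(Add(Mul(Add(Mul(2, -4, Pow(Add(1, Mul(2, Pow(-4, 2))), -1)), -53), -68), -26973), Rational(1, 2)) = Pow(Add(Mul(Add(Mul(2, -4, Pow(Add(1, Mul(2, 16)), -1)), -53), -68), -26973), Rational(1, 2)) = Pow(Add(Mul(Add(Mul(2, -4, Pow(Add(1, 32), -1)), -53), -68), -26973), Rational(1, 2)) = Pow(Add(Mul(Add(Mul(2, -4, Pow(33, -1)), -53), -68), -26973), Rational(1, 2)) = Pow(Add(Mul(Add(Mul(2, -4, Rational(1, 33)), -53), -68), -26973), Rational(1, 2)) = Pow(Add(Mul(Add(Rational(-8, 33), -53), -68), -26973), Rational(1, 2)) = Pow(Add(Mul(Rational(-1757, 33), -68), -26973), Rational(1, 2)) = Pow(Add(Rational(119476, 33), -26973), Rational(1, 2)) = Pow(Rational(-770633, 33), Rational(1, 2)) = Mul(Rational(1, 33), I, Pow(25430889, Rational(1, 2)))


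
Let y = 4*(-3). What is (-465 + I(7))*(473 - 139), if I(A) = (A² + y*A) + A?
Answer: -164662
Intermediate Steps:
y = -12
I(A) = A² - 11*A (I(A) = (A² - 12*A) + A = A² - 11*A)
(-465 + I(7))*(473 - 139) = (-465 + 7*(-11 + 7))*(473 - 139) = (-465 + 7*(-4))*334 = (-465 - 28)*334 = -493*334 = -164662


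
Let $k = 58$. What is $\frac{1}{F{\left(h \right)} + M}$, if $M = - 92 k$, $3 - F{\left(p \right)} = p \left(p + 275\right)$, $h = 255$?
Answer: $- \frac{1}{140483} \approx -7.1183 \cdot 10^{-6}$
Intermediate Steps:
$F{\left(p \right)} = 3 - p \left(275 + p\right)$ ($F{\left(p \right)} = 3 - p \left(p + 275\right) = 3 - p \left(275 + p\right)$)
$M = -5336$ ($M = \left(-92\right) 58 = -5336$)
$\frac{1}{F{\left(h \right)} + M} = \frac{1}{\left(3 - 255^{2} - 70125\right) - 5336} = \frac{1}{\left(3 - 65025 - 70125\right) - 5336} = \frac{1}{-135147 - 5336} = \frac{1}{-140483} = - \frac{1}{140483}$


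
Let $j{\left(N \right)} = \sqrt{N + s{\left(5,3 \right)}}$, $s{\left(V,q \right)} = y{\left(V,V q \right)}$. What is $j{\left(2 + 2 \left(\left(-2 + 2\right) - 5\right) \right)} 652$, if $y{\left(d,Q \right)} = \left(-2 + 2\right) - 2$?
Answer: $652 i \sqrt{10} \approx 2061.8 i$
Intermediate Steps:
$y{\left(d,Q \right)} = -2$ ($y{\left(d,Q \right)} = 0 - 2 = -2$)
$s{\left(V,q \right)} = -2$
$j{\left(N \right)} = \sqrt{-2 + N}$ ($j{\left(N \right)} = \sqrt{N - 2} = \sqrt{-2 + N}$)
$j{\left(2 + 2 \left(\left(-2 + 2\right) - 5\right) \right)} 652 = \sqrt{-2 + \left(2 + 2 \left(\left(-2 + 2\right) - 5\right)\right)} 652 = \sqrt{-2 + \left(2 + 2 \left(0 - 5\right)\right)} 652 = \sqrt{-2 + \left(2 + 2 \left(-5\right)\right)} 652 = \sqrt{-2 + \left(2 - 10\right)} 652 = \sqrt{-2 - 8} \cdot 652 = \sqrt{-10} \cdot 652 = i \sqrt{10} \cdot 652 = 652 i \sqrt{10}$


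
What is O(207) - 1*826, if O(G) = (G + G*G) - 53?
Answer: 42177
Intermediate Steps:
O(G) = -53 + G + G² (O(G) = (G + G²) - 53 = -53 + G + G²)
O(207) - 1*826 = (-53 + 207 + 207²) - 1*826 = (-53 + 207 + 42849) - 826 = 43003 - 826 = 42177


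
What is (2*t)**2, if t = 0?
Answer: 0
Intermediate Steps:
(2*t)**2 = (2*0)**2 = 0**2 = 0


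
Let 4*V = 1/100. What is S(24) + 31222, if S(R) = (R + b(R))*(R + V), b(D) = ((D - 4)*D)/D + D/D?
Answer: 2584169/80 ≈ 32302.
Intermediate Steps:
b(D) = -3 + D (b(D) = ((-4 + D)*D)/D + 1 = (D*(-4 + D))/D + 1 = (-4 + D) + 1 = -3 + D)
V = 1/400 (V = (¼)/100 = (¼)*(1/100) = 1/400 ≈ 0.0025000)
S(R) = (-3 + 2*R)*(1/400 + R) (S(R) = (R + (-3 + R))*(R + 1/400) = (-3 + 2*R)*(1/400 + R))
S(24) + 31222 = (-3/400 + 2*24² - 599/200*24) + 31222 = (-3/400 + 2*576 - 1797/25) + 31222 = (-3/400 + 1152 - 1797/25) + 31222 = 86409/80 + 31222 = 2584169/80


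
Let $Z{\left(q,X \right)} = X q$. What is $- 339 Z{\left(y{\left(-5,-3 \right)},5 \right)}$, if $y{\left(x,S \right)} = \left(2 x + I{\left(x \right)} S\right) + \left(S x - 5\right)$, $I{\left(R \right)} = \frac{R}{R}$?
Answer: $5085$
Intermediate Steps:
$I{\left(R \right)} = 1$
$y{\left(x,S \right)} = -5 + S + 2 x + S x$ ($y{\left(x,S \right)} = \left(2 x + 1 S\right) + \left(S x - 5\right) = \left(2 x + S\right) + \left(-5 + S x\right) = \left(S + 2 x\right) + \left(-5 + S x\right) = -5 + S + 2 x + S x$)
$- 339 Z{\left(y{\left(-5,-3 \right)},5 \right)} = - 339 \cdot 5 \left(-5 - 3 + 2 \left(-5\right) - -15\right) = - 339 \cdot 5 \left(-5 - 3 - 10 + 15\right) = - 339 \cdot 5 \left(-3\right) = \left(-339\right) \left(-15\right) = 5085$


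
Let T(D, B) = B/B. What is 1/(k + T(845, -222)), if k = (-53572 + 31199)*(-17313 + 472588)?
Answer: -1/10185867574 ≈ -9.8175e-11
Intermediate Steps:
T(D, B) = 1
k = -10185867575 (k = -22373*455275 = -10185867575)
1/(k + T(845, -222)) = 1/(-10185867575 + 1) = 1/(-10185867574) = -1/10185867574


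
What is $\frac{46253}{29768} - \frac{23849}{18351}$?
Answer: $\frac{138851771}{546272568} \approx 0.25418$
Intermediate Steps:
$\frac{46253}{29768} - \frac{23849}{18351} = \frac{138851771}{546272568}$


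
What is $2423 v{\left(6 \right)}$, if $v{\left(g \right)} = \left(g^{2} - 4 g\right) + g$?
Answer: $43614$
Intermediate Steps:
$v{\left(g \right)} = g^{2} - 3 g$
$2423 v{\left(6 \right)} = 2423 \cdot 6 \left(-3 + 6\right) = 2423 \cdot 6 \cdot 3 = 2423 \cdot 18 = 43614$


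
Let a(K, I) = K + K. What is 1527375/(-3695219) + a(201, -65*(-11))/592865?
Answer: -904041701337/2190766012435 ≈ -0.41266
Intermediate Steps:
a(K, I) = 2*K
1527375/(-3695219) + a(201, -65*(-11))/592865 = 1527375/(-3695219) + (2*201)/592865 = 1527375*(-1/3695219) + 402*(1/592865) = -1527375/3695219 + 402/592865 = -904041701337/2190766012435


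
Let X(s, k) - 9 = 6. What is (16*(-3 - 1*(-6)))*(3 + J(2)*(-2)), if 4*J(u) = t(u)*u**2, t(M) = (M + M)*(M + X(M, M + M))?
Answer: -6384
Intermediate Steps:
X(s, k) = 15 (X(s, k) = 9 + 6 = 15)
t(M) = 2*M*(15 + M) (t(M) = (M + M)*(M + 15) = (2*M)*(15 + M) = 2*M*(15 + M))
J(u) = u**3*(15 + u)/2 (J(u) = ((2*u*(15 + u))*u**2)/4 = (2*u**3*(15 + u))/4 = u**3*(15 + u)/2)
(16*(-3 - 1*(-6)))*(3 + J(2)*(-2)) = (16*(-3 - 1*(-6)))*(3 + ((1/2)*2**3*(15 + 2))*(-2)) = (16*(-3 + 6))*(3 + ((1/2)*8*17)*(-2)) = (16*3)*(3 + 68*(-2)) = 48*(3 - 136) = 48*(-133) = -6384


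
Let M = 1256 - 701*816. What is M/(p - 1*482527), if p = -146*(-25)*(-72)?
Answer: 570760/745327 ≈ 0.76578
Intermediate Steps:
p = -262800 (p = 3650*(-72) = -262800)
M = -570760 (M = 1256 - 572016 = -570760)
M/(p - 1*482527) = -570760/(-262800 - 1*482527) = -570760/(-262800 - 482527) = -570760/(-745327) = -570760*(-1/745327) = 570760/745327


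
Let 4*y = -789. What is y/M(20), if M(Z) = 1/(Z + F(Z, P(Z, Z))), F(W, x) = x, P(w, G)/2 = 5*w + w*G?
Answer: -201195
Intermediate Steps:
P(w, G) = 10*w + 2*G*w (P(w, G) = 2*(5*w + w*G) = 2*(5*w + G*w) = 10*w + 2*G*w)
M(Z) = 1/(Z + 2*Z*(5 + Z))
y = -789/4 (y = (1/4)*(-789) = -789/4 ≈ -197.25)
y/M(20) = -789/(4*(1/(20*(11 + 2*20)))) = -789/(4*(1/(20*(11 + 40)))) = -789/(4*((1/20)/51)) = -789/(4*((1/20)*(1/51))) = -789/(4*1/1020) = -789/4*1020 = -201195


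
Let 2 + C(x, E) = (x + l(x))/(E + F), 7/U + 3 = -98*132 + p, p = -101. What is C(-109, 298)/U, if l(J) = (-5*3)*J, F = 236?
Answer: -2986160/1869 ≈ -1597.7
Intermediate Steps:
l(J) = -15*J
U = -7/13040 (U = 7/(-3 + (-98*132 - 101)) = 7/(-3 + (-12936 - 101)) = 7/(-3 - 13037) = 7/(-13040) = 7*(-1/13040) = -7/13040 ≈ -0.00053681)
C(x, E) = -2 - 14*x/(236 + E) (C(x, E) = -2 + (x - 15*x)/(E + 236) = -2 + (-14*x)/(236 + E) = -2 - 14*x/(236 + E))
C(-109, 298)/U = (2*(-236 - 1*298 - 7*(-109))/(236 + 298))/(-7/13040) = (2*(-236 - 298 + 763)/534)*(-13040/7) = (2*(1/534)*229)*(-13040/7) = (229/267)*(-13040/7) = -2986160/1869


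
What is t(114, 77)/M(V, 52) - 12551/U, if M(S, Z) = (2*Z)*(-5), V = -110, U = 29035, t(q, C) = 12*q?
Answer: -231232/75491 ≈ -3.0630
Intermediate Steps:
M(S, Z) = -10*Z
t(114, 77)/M(V, 52) - 12551/U = (12*114)/((-10*52)) - 12551/29035 = 1368/(-520) - 12551*1/29035 = 1368*(-1/520) - 12551/29035 = -171/65 - 12551/29035 = -231232/75491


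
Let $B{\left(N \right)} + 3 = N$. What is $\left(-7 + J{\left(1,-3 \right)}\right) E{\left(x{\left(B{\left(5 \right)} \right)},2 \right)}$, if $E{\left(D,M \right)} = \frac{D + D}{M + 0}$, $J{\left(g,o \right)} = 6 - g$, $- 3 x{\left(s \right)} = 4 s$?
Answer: $\frac{16}{3} \approx 5.3333$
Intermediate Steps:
$B{\left(N \right)} = -3 + N$
$x{\left(s \right)} = - \frac{4 s}{3}$
$E{\left(D,M \right)} = \frac{2 D}{M}$
$\left(-7 + J{\left(1,-3 \right)}\right) E{\left(x{\left(B{\left(5 \right)} \right)},2 \right)} = \left(-7 + \left(6 - 1\right)\right) \frac{2 \left(- \frac{4 \left(-3 + 5\right)}{3}\right)}{2} = \left(-7 + \left(6 - 1\right)\right) 2 \left(\left(- \frac{4}{3}\right) 2\right) \frac{1}{2} = \left(-7 + 5\right) 2 \left(- \frac{8}{3}\right) \frac{1}{2} = \left(-2\right) \left(- \frac{8}{3}\right) = \frac{16}{3}$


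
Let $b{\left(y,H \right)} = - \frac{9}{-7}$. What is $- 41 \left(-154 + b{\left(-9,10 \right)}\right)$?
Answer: $\frac{43829}{7} \approx 6261.3$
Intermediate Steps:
$b{\left(y,H \right)} = \frac{9}{7}$ ($b{\left(y,H \right)} = \left(-9\right) \left(- \frac{1}{7}\right) = \frac{9}{7}$)
$- 41 \left(-154 + b{\left(-9,10 \right)}\right) = - 41 \left(-154 + \frac{9}{7}\right) = \left(-41\right) \left(- \frac{1069}{7}\right) = \frac{43829}{7}$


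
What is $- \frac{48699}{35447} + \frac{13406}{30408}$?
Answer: $- \frac{502818355}{538936188} \approx -0.93298$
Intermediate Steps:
$- \frac{48699}{35447} + \frac{13406}{30408} = \left(-48699\right) \frac{1}{35447} + 13406 \cdot \frac{1}{30408} = - \frac{48699}{35447} + \frac{6703}{15204} = - \frac{502818355}{538936188}$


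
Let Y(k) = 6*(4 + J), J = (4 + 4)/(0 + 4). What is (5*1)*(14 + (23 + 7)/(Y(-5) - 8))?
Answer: 1055/14 ≈ 75.357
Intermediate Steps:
J = 2 (J = 8/4 = 8*(¼) = 2)
Y(k) = 36 (Y(k) = 6*(4 + 2) = 6*6 = 36)
(5*1)*(14 + (23 + 7)/(Y(-5) - 8)) = (5*1)*(14 + (23 + 7)/(36 - 8)) = 5*(14 + 30/28) = 5*(14 + 30*(1/28)) = 5*(14 + 15/14) = 5*(211/14) = 1055/14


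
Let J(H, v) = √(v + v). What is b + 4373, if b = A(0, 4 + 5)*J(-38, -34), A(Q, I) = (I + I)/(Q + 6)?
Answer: 4373 + 6*I*√17 ≈ 4373.0 + 24.739*I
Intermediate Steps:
A(Q, I) = 2*I/(6 + Q) (A(Q, I) = (2*I)/(6 + Q) = 2*I/(6 + Q))
J(H, v) = √2*√v (J(H, v) = √(2*v) = √2*√v)
b = 6*I*√17 (b = (2*(4 + 5)/(6 + 0))*(√2*√(-34)) = (2*9/6)*(√2*(I*√34)) = (2*9*(⅙))*(2*I*√17) = 3*(2*I*√17) = 6*I*√17 ≈ 24.739*I)
b + 4373 = 6*I*√17 + 4373 = 4373 + 6*I*√17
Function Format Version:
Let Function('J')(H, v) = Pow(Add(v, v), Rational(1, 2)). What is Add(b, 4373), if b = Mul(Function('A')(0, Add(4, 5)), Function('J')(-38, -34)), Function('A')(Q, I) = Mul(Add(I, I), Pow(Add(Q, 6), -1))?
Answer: Add(4373, Mul(6, I, Pow(17, Rational(1, 2)))) ≈ Add(4373.0, Mul(24.739, I))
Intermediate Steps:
Function('A')(Q, I) = Mul(2, I, Pow(Add(6, Q), -1)) (Function('A')(Q, I) = Mul(Mul(2, I), Pow(Add(6, Q), -1)) = Mul(2, I, Pow(Add(6, Q), -1)))
Function('J')(H, v) = Mul(Pow(2, Rational(1, 2)), Pow(v, Rational(1, 2))) (Function('J')(H, v) = Pow(Mul(2, v), Rational(1, 2)) = Mul(Pow(2, Rational(1, 2)), Pow(v, Rational(1, 2))))
b = Mul(6, I, Pow(17, Rational(1, 2))) (b = Mul(Mul(2, Add(4, 5), Pow(Add(6, 0), -1)), Mul(Pow(2, Rational(1, 2)), Pow(-34, Rational(1, 2)))) = Mul(Mul(2, 9, Pow(6, -1)), Mul(Pow(2, Rational(1, 2)), Mul(I, Pow(34, Rational(1, 2))))) = Mul(Mul(2, 9, Rational(1, 6)), Mul(2, I, Pow(17, Rational(1, 2)))) = Mul(3, Mul(2, I, Pow(17, Rational(1, 2)))) = Mul(6, I, Pow(17, Rational(1, 2))) ≈ Mul(24.739, I))
Add(b, 4373) = Add(Mul(6, I, Pow(17, Rational(1, 2))), 4373) = Add(4373, Mul(6, I, Pow(17, Rational(1, 2))))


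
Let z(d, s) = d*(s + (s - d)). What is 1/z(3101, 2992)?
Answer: 1/8940183 ≈ 1.1185e-7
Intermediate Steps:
z(d, s) = d*(-d + 2*s)
1/z(3101, 2992) = 1/(3101*(-1*3101 + 2*2992)) = 1/(3101*(-3101 + 5984)) = 1/(3101*2883) = 1/8940183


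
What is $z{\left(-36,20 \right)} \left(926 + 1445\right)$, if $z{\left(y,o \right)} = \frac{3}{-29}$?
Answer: $- \frac{7113}{29} \approx -245.28$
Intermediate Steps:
$z{\left(y,o \right)} = - \frac{3}{29}$ ($z{\left(y,o \right)} = 3 \left(- \frac{1}{29}\right) = - \frac{3}{29}$)
$z{\left(-36,20 \right)} \left(926 + 1445\right) = - \frac{3 \left(926 + 1445\right)}{29} = \left(- \frac{3}{29}\right) 2371 = - \frac{7113}{29}$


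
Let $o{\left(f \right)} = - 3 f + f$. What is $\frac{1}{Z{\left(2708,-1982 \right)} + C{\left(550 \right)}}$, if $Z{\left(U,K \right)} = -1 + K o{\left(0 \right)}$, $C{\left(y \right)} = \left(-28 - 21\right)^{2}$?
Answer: $\frac{1}{2400} \approx 0.00041667$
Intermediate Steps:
$o{\left(f \right)} = - 2 f$
$C{\left(y \right)} = 2401$ ($C{\left(y \right)} = \left(-49\right)^{2} = 2401$)
$Z{\left(U,K \right)} = -1$ ($Z{\left(U,K \right)} = -1 + K \left(\left(-2\right) 0\right) = -1 + K 0 = -1 + 0 = -1$)
$\frac{1}{Z{\left(2708,-1982 \right)} + C{\left(550 \right)}} = \frac{1}{-1 + 2401} = \frac{1}{2400}$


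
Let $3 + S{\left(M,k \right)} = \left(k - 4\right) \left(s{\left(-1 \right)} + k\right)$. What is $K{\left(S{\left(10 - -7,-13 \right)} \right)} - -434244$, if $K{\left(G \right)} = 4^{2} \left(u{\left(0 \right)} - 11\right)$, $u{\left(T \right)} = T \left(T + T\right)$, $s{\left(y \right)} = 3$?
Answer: $434068$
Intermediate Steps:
$u{\left(T \right)} = 2 T^{2}$ ($u{\left(T \right)} = T 2 T = 2 T^{2}$)
$S{\left(M,k \right)} = -3 + \left(-4 + k\right) \left(3 + k\right)$ ($S{\left(M,k \right)} = -3 + \left(k - 4\right) \left(3 + k\right) = -3 + \left(-4 + k\right) \left(3 + k\right)$)
$K{\left(G \right)} = -176$ ($K{\left(G \right)} = 4^{2} \left(2 \cdot 0^{2} - 11\right) = 16 \left(2 \cdot 0 - 11\right) = 16 \left(0 - 11\right) = 16 \left(-11\right) = -176$)
$K{\left(S{\left(10 - -7,-13 \right)} \right)} - -434244 = -176 - -434244 = -176 + 434244 = 434068$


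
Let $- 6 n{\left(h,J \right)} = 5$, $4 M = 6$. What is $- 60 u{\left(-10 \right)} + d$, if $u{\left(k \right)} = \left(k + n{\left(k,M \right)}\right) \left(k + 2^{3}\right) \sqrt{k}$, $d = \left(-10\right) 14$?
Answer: $-140 - 1300 i \sqrt{10} \approx -140.0 - 4111.0 i$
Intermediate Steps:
$d = -140$
$M = \frac{3}{2}$ ($M = \frac{1}{4} \cdot 6 = \frac{3}{2} \approx 1.5$)
$n{\left(h,J \right)} = - \frac{5}{6}$ ($n{\left(h,J \right)} = \left(- \frac{1}{6}\right) 5 = - \frac{5}{6}$)
$u{\left(k \right)} = \sqrt{k} \left(8 + k\right) \left(- \frac{5}{6} + k\right)$ ($u{\left(k \right)} = \left(k - \frac{5}{6}\right) \left(k + 2^{3}\right) \sqrt{k} = \left(- \frac{5}{6} + k\right) \left(k + 8\right) \sqrt{k} = \left(- \frac{5}{6} + k\right) \left(8 + k\right) \sqrt{k} = \left(8 + k\right) \left(- \frac{5}{6} + k\right) \sqrt{k} = \sqrt{k} \left(8 + k\right) \left(- \frac{5}{6} + k\right)$)
$- 60 u{\left(-10 \right)} + d = - 60 \frac{\sqrt{-10} \left(-40 + 6 \left(-10\right)^{2} + 43 \left(-10\right)\right)}{6} - 140 = - 60 \frac{i \sqrt{10} \left(-40 + 6 \cdot 100 - 430\right)}{6} - 140 = - 60 \frac{i \sqrt{10} \left(-40 + 600 - 430\right)}{6} - 140 = - 60 \cdot \frac{1}{6} i \sqrt{10} \cdot 130 - 140 = - 60 \frac{65 i \sqrt{10}}{3} - 140 = - 1300 i \sqrt{10} - 140 = -140 - 1300 i \sqrt{10}$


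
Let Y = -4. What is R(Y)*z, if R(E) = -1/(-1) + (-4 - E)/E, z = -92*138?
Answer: -12696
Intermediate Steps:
z = -12696
R(E) = 1 + (-4 - E)/E (R(E) = -1*(-1) + (-4 - E)/E = 1 + (-4 - E)/E)
R(Y)*z = -4/(-4)*(-12696) = -4*(-¼)*(-12696) = 1*(-12696) = -12696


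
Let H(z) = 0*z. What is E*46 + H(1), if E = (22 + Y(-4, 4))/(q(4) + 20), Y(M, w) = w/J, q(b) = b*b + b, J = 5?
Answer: 1311/50 ≈ 26.220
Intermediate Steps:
q(b) = b + b**2 (q(b) = b**2 + b = b + b**2)
Y(M, w) = w/5
H(z) = 0
E = 57/100 (E = (22 + (1/5)*4)/(4*(1 + 4) + 20) = (22 + 4/5)/(4*5 + 20) = 114/(5*(20 + 20)) = (114/5)/40 = (114/5)*(1/40) = 57/100 ≈ 0.57000)
E*46 + H(1) = (57/100)*46 + 0 = 1311/50 + 0 = 1311/50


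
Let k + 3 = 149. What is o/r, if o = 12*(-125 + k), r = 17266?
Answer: 126/8633 ≈ 0.014595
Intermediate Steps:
k = 146 (k = -3 + 149 = 146)
o = 252 (o = 12*(-125 + 146) = 12*21 = 252)
o/r = 252/17266 = 252*(1/17266) = 126/8633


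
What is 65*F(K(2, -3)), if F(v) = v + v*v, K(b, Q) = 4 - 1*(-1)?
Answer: 1950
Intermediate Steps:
K(b, Q) = 5 (K(b, Q) = 4 + 1 = 5)
F(v) = v + v**2
65*F(K(2, -3)) = 65*(5*(1 + 5)) = 65*(5*6) = 65*30 = 1950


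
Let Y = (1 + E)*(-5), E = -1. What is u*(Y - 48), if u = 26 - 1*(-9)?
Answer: -1680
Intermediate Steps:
u = 35 (u = 26 + 9 = 35)
Y = 0 (Y = (1 - 1)*(-5) = 0*(-5) = 0)
u*(Y - 48) = 35*(0 - 48) = 35*(-48) = -1680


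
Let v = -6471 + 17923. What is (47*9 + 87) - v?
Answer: -10942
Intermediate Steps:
v = 11452
(47*9 + 87) - v = (47*9 + 87) - 1*11452 = (423 + 87) - 11452 = 510 - 11452 = -10942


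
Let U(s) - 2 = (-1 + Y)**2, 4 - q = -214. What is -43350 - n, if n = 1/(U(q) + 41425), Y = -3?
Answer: -1796554051/41443 ≈ -43350.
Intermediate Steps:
q = 218 (q = 4 - 1*(-214) = 4 + 214 = 218)
U(s) = 18 (U(s) = 2 + (-1 - 3)**2 = 2 + (-4)**2 = 2 + 16 = 18)
n = 1/41443 (n = 1/(18 + 41425) = 1/41443 ≈ 2.4130e-5)
-43350 - n = -43350 - 1*1/41443 = -43350 - 1/41443 = -1796554051/41443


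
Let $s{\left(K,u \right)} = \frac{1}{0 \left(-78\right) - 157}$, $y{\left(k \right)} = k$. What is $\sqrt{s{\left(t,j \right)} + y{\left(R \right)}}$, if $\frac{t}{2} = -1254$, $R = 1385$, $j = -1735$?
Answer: $\frac{2 \sqrt{8534677}}{157} \approx 37.216$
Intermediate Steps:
$t = -2508$ ($t = 2 \left(-1254\right) = -2508$)
$s{\left(K,u \right)} = - \frac{1}{157}$ ($s{\left(K,u \right)} = \frac{1}{0 - 157} = \frac{1}{-157} = - \frac{1}{157}$)
$\sqrt{s{\left(t,j \right)} + y{\left(R \right)}} = \sqrt{- \frac{1}{157} + 1385} = \sqrt{\frac{217444}{157}} = \frac{2 \sqrt{8534677}}{157}$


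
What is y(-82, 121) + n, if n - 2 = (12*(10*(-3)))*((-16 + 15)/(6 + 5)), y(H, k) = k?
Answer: 1713/11 ≈ 155.73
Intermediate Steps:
n = 382/11 (n = 2 + (12*(10*(-3)))*((-16 + 15)/(6 + 5)) = 2 + (12*(-30))*(-1/11) = 2 - (-360)/11 = 2 - 360*(-1/11) = 2 + 360/11 = 382/11 ≈ 34.727)
y(-82, 121) + n = 121 + 382/11 = 1713/11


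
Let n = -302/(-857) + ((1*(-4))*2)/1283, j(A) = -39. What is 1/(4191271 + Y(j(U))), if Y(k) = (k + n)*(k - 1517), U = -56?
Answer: 1099531/4674564103945 ≈ 2.3522e-7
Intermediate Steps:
n = 380610/1099531 (n = -302*(-1/857) - 4*2*(1/1283) = 302/857 - 8*1/1283 = 302/857 - 8/1283 = 380610/1099531 ≈ 0.34616)
Y(k) = (-1517 + k)*(380610/1099531 + k) (Y(k) = (k + 380610/1099531)*(k - 1517) = (380610/1099531 + k)*(-1517 + k) = (-1517 + k)*(380610/1099531 + k))
1/(4191271 + Y(j(U))) = 1/(4191271 + (-577385370/1099531 + (-39)² - 1667607917/1099531*(-39))) = 1/(4191271 + (-577385370/1099531 + 1521 + 65036708763/1099531)) = 1/(4191271 + 66131710044/1099531) = 1/(4674564103945/1099531) = 1099531/4674564103945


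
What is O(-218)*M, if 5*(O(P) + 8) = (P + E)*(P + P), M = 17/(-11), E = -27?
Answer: -363052/11 ≈ -33005.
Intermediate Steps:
M = -17/11 (M = 17*(-1/11) = -17/11 ≈ -1.5455)
O(P) = -8 + 2*P*(-27 + P)/5 (O(P) = -8 + ((P - 27)*(P + P))/5 = -8 + ((-27 + P)*(2*P))/5 = -8 + (2*P*(-27 + P))/5 = -8 + 2*P*(-27 + P)/5)
O(-218)*M = (-8 - 54/5*(-218) + (⅖)*(-218)²)*(-17/11) = (-8 + 11772/5 + (⅖)*47524)*(-17/11) = (-8 + 11772/5 + 95048/5)*(-17/11) = 21356*(-17/11) = -363052/11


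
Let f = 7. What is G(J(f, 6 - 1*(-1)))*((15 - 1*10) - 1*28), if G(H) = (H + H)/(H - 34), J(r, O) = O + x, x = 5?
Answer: 276/11 ≈ 25.091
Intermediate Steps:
J(r, O) = 5 + O (J(r, O) = O + 5 = 5 + O)
G(H) = 2*H/(-34 + H) (G(H) = (2*H)/(-34 + H) = 2*H/(-34 + H))
G(J(f, 6 - 1*(-1)))*((15 - 1*10) - 1*28) = (2*(5 + (6 - 1*(-1)))/(-34 + (5 + (6 - 1*(-1)))))*((15 - 1*10) - 1*28) = (2*(5 + (6 + 1))/(-34 + (5 + (6 + 1))))*((15 - 10) - 28) = (2*(5 + 7)/(-34 + (5 + 7)))*(5 - 28) = (2*12/(-34 + 12))*(-23) = (2*12/(-22))*(-23) = (2*12*(-1/22))*(-23) = -12/11*(-23) = 276/11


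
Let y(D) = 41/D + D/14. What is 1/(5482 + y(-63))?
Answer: 126/690083 ≈ 0.00018259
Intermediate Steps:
y(D) = 41/D + D/14 (y(D) = 41/D + D*(1/14) = 41/D + D/14)
1/(5482 + y(-63)) = 1/(5482 + (41/(-63) + (1/14)*(-63))) = 1/(5482 + (41*(-1/63) - 9/2)) = 1/(5482 + (-41/63 - 9/2)) = 1/(5482 - 649/126) = 1/(690083/126) = 126/690083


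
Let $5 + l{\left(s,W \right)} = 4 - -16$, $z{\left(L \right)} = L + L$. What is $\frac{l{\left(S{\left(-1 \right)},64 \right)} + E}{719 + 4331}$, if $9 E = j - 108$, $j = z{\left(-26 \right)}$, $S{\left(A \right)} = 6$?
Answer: $- \frac{1}{1818} \approx -0.00055005$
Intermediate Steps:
$z{\left(L \right)} = 2 L$
$l{\left(s,W \right)} = 15$ ($l{\left(s,W \right)} = -5 + \left(4 - -16\right) = -5 + \left(4 + 16\right) = -5 + 20 = 15$)
$j = -52$ ($j = 2 \left(-26\right) = -52$)
$E = - \frac{160}{9}$ ($E = \frac{-52 - 108}{9} = \frac{1}{9} \left(-160\right) = - \frac{160}{9} \approx -17.778$)
$\frac{l{\left(S{\left(-1 \right)},64 \right)} + E}{719 + 4331} = \frac{15 - \frac{160}{9}}{719 + 4331} = - \frac{25}{9 \cdot 5050} = \left(- \frac{25}{9}\right) \frac{1}{5050} = - \frac{1}{1818}$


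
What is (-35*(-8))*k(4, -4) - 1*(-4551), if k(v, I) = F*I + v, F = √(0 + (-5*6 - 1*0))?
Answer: 5671 - 1120*I*√30 ≈ 5671.0 - 6134.5*I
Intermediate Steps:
F = I*√30 (F = √(0 + (-30 + 0)) = √(0 - 30) = √(-30) = I*√30 ≈ 5.4772*I)
k(v, I) = v + I*I*√30 (k(v, I) = (I*√30)*I + v = I*I*√30 + v = v + I*I*√30)
(-35*(-8))*k(4, -4) - 1*(-4551) = (-35*(-8))*(4 + I*(-4)*√30) - 1*(-4551) = 280*(4 - 4*I*√30) + 4551 = (1120 - 1120*I*√30) + 4551 = 5671 - 1120*I*√30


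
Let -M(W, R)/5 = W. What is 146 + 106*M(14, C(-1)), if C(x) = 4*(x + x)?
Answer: -7274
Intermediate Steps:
C(x) = 8*x (C(x) = 4*(2*x) = 8*x)
M(W, R) = -5*W
146 + 106*M(14, C(-1)) = 146 + 106*(-5*14) = 146 + 106*(-70) = 146 - 7420 = -7274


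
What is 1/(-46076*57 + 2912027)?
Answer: 1/285695 ≈ 3.5002e-6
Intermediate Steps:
1/(-46076*57 + 2912027) = 1/(-2626332 + 2912027) = 1/285695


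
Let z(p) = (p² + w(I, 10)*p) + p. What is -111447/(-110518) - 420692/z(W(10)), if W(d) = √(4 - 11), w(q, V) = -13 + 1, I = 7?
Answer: 5813537959/1768288 - 1156903*I*√7/224 ≈ 3287.7 - 13665.0*I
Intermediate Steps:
w(q, V) = -12
W(d) = I*√7 (W(d) = √(-7) = I*√7)
z(p) = p² - 11*p (z(p) = (p² - 12*p) + p = p² - 11*p)
-111447/(-110518) - 420692/z(W(10)) = -111447/(-110518) - 420692*(-I*√7/(7*(-11 + I*√7))) = -111447*(-1/110518) - 420692*(-I*√7/(7*(-11 + I*√7))) = 111447/110518 - (-420692)*I*√7/(7*(-11 + I*√7)) = 111447/110518 + 420692*I*√7/(7*(-11 + I*√7))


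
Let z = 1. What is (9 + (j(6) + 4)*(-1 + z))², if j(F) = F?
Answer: 81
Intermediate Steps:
(9 + (j(6) + 4)*(-1 + z))² = (9 + (6 + 4)*(-1 + 1))² = (9 + 10*0)² = (9 + 0)² = 9² = 81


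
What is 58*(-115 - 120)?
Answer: -13630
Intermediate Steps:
58*(-115 - 120) = 58*(-235) = -13630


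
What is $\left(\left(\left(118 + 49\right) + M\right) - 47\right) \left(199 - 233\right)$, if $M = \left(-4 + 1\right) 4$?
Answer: $-3672$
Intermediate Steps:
$M = -12$ ($M = \left(-3\right) 4 = -12$)
$\left(\left(\left(118 + 49\right) + M\right) - 47\right) \left(199 - 233\right) = \left(\left(\left(118 + 49\right) - 12\right) - 47\right) \left(199 - 233\right) = \left(\left(167 - 12\right) - 47\right) \left(199 - 233\right) = \left(155 - 47\right) \left(-34\right) = 108 \left(-34\right) = -3672$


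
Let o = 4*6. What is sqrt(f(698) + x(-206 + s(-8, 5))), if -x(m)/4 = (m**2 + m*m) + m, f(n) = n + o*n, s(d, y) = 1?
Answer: I*sqrt(317930) ≈ 563.85*I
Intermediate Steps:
o = 24
f(n) = 25*n (f(n) = n + 24*n = 25*n)
x(m) = -8*m**2 - 4*m (x(m) = -4*((m**2 + m*m) + m) = -4*((m**2 + m**2) + m) = -4*(2*m**2 + m) = -4*(m + 2*m**2) = -8*m**2 - 4*m)
sqrt(f(698) + x(-206 + s(-8, 5))) = sqrt(25*698 - 4*(-206 + 1)*(1 + 2*(-206 + 1))) = sqrt(17450 - 4*(-205)*(1 + 2*(-205))) = sqrt(17450 - 4*(-205)*(1 - 410)) = sqrt(17450 - 4*(-205)*(-409)) = sqrt(17450 - 335380) = sqrt(-317930) = I*sqrt(317930)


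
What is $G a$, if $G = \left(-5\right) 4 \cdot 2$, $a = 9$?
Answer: $-360$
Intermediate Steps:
$G = -40$ ($G = \left(-20\right) 2 = -40$)
$G a = \left(-40\right) 9 = -360$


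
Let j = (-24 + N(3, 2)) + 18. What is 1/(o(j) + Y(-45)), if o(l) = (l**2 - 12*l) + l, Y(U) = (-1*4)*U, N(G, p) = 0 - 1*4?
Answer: 1/390 ≈ 0.0025641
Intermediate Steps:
N(G, p) = -4 (N(G, p) = 0 - 4 = -4)
Y(U) = -4*U
j = -10 (j = (-24 - 4) + 18 = -28 + 18 = -10)
o(l) = l**2 - 11*l
1/(o(j) + Y(-45)) = 1/(-10*(-11 - 10) - 4*(-45)) = 1/(-10*(-21) + 180) = 1/(210 + 180) = 1/390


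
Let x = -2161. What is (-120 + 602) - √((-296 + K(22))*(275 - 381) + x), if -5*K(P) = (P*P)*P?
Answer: 482 - √6373815/5 ≈ -22.928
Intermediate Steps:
K(P) = -P³/5 (K(P) = -P*P*P/5 = -P²*P/5 = -P³/5)
(-120 + 602) - √((-296 + K(22))*(275 - 381) + x) = (-120 + 602) - √((-296 - ⅕*22³)*(275 - 381) - 2161) = 482 - √((-296 - ⅕*10648)*(-106) - 2161) = 482 - √((-296 - 10648/5)*(-106) - 2161) = 482 - √(-12128/5*(-106) - 2161) = 482 - √(1285568/5 - 2161) = 482 - √(1274763/5) = 482 - √6373815/5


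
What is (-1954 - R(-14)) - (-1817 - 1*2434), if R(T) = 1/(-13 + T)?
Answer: 62020/27 ≈ 2297.0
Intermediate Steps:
(-1954 - R(-14)) - (-1817 - 1*2434) = (-1954 - 1/(-13 - 14)) - (-1817 - 1*2434) = (-1954 - 1/(-27)) - (-1817 - 2434) = (-1954 - 1*(-1/27)) - 1*(-4251) = (-1954 + 1/27) + 4251 = -52757/27 + 4251 = 62020/27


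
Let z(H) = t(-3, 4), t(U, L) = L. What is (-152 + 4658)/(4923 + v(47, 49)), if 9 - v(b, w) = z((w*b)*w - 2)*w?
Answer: 2253/2368 ≈ 0.95144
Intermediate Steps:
z(H) = 4
v(b, w) = 9 - 4*w
(-152 + 4658)/(4923 + v(47, 49)) = (-152 + 4658)/(4923 + (9 - 4*49)) = 4506/(4923 + (9 - 196)) = 4506/(4923 - 187) = 4506/4736 = 4506*(1/4736) = 2253/2368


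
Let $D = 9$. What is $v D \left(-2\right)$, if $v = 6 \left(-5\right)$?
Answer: $540$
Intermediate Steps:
$v = -30$
$v D \left(-2\right) = \left(-30\right) 9 \left(-2\right) = \left(-270\right) \left(-2\right) = 540$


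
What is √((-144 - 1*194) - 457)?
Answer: I*√795 ≈ 28.196*I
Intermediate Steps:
√((-144 - 1*194) - 457) = √((-144 - 194) - 457) = √(-338 - 457) = √(-795) = I*√795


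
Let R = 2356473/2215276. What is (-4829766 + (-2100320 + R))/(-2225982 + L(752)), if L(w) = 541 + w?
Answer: 2193150119609/704042878452 ≈ 3.1151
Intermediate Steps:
R = 336639/316468 (R = 2356473*(1/2215276) = 336639/316468 ≈ 1.0637)
(-4829766 + (-2100320 + R))/(-2225982 + L(752)) = (-4829766 + (-2100320 + 336639/316468))/(-2225982 + (541 + 752)) = (-4829766 - 664683733121/316468)/(-2225982 + 1293) = -2193150119609/316468/(-2224689) = -2193150119609/316468*(-1/2224689) = 2193150119609/704042878452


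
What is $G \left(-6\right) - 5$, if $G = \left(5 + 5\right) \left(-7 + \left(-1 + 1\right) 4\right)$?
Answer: $415$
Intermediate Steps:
$G = -70$ ($G = 10 \left(-7 + 0 \cdot 4\right) = 10 \left(-7 + 0\right) = 10 \left(-7\right) = -70$)
$G \left(-6\right) - 5 = \left(-70\right) \left(-6\right) - 5 = 420 - 5 = 415$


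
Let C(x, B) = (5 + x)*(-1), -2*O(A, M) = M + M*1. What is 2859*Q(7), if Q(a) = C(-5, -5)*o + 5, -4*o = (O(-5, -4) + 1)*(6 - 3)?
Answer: 14295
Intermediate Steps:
O(A, M) = -M (O(A, M) = -(M + M*1)/2 = -(M + M)/2 = -M)
C(x, B) = -5 - x
o = -15/4 (o = -(-1*(-4) + 1)*(6 - 3)/4 = -(4 + 1)*3/4 = -5*3/4 = -1/4*15 = -15/4 ≈ -3.7500)
Q(a) = 5 (Q(a) = (-5 - 1*(-5))*(-15/4) + 5 = (-5 + 5)*(-15/4) + 5 = 0*(-15/4) + 5 = 0 + 5 = 5)
2859*Q(7) = 2859*5 = 14295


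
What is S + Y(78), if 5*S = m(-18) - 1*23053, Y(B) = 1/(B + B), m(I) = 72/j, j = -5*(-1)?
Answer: -17970083/3900 ≈ -4607.7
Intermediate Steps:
j = 5
m(I) = 72/5
Y(B) = 1/(2*B)
S = -115193/25 (S = (72/5 - 1*23053)/5 = (72/5 - 23053)/5 = (⅕)*(-115193/5) = -115193/25 ≈ -4607.7)
S + Y(78) = -115193/25 + (½)/78 = -115193/25 + (½)*(1/78) = -115193/25 + 1/156 = -17970083/3900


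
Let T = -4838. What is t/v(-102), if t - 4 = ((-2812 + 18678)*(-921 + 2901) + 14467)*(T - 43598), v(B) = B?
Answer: 253717027348/17 ≈ 1.4925e+10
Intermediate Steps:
t = -1522302164088 (t = 4 + ((-2812 + 18678)*(-921 + 2901) + 14467)*(-4838 - 43598) = 4 + (15866*1980 + 14467)*(-48436) = 4 + (31414680 + 14467)*(-48436) = 4 + 31429147*(-48436) = 4 - 1522302164092 = -1522302164088)
t/v(-102) = -1522302164088/(-102) = -1522302164088*(-1/102) = 253717027348/17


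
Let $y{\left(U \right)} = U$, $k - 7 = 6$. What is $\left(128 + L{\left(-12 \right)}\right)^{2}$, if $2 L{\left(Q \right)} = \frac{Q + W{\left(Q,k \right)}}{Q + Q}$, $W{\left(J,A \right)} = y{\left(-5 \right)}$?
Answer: $\frac{37957921}{2304} \approx 16475.0$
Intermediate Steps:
$k = 13$ ($k = 7 + 6 = 13$)
$W{\left(J,A \right)} = -5$
$L{\left(Q \right)} = \frac{-5 + Q}{4 Q}$ ($L{\left(Q \right)} = \frac{\left(Q - 5\right) \frac{1}{Q + Q}}{2} = \frac{\left(-5 + Q\right) \frac{1}{2 Q}}{2} = \frac{\frac{1}{2} \frac{1}{Q} \left(-5 + Q\right)}{2} = \frac{-5 + Q}{4 Q}$)
$\left(128 + L{\left(-12 \right)}\right)^{2} = \left(128 + \frac{-5 - 12}{4 \left(-12\right)}\right)^{2} = \left(128 + \frac{1}{4} \left(- \frac{1}{12}\right) \left(-17\right)\right)^{2} = \left(128 + \frac{17}{48}\right)^{2} = \left(\frac{6161}{48}\right)^{2} = \frac{37957921}{2304}$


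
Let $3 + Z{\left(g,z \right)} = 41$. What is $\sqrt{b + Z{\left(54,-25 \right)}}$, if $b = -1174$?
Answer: $4 i \sqrt{71} \approx 33.705 i$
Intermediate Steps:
$Z{\left(g,z \right)} = 38$ ($Z{\left(g,z \right)} = -3 + 41 = 38$)
$\sqrt{b + Z{\left(54,-25 \right)}} = \sqrt{-1174 + 38} = \sqrt{-1136} = 4 i \sqrt{71}$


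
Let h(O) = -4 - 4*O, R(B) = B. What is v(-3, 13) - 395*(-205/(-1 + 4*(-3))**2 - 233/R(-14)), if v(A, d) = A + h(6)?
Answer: -14493611/2366 ≈ -6125.8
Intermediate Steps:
v(A, d) = -28 + A (v(A, d) = A + (-4 - 4*6) = A + (-4 - 24) = A - 28 = -28 + A)
v(-3, 13) - 395*(-205/(-1 + 4*(-3))**2 - 233/R(-14)) = (-28 - 3) - 395*(-205/(-1 + 4*(-3))**2 - 233/(-14)) = -31 - 395*(-205/(-1 - 12)**2 - 233*(-1/14)) = -31 - 395*(-205/((-13)**2) + 233/14) = -31 - 395*(-205/169 + 233/14) = -31 - 395*36507/2366 = -31 - 14420265/2366 = -14493611/2366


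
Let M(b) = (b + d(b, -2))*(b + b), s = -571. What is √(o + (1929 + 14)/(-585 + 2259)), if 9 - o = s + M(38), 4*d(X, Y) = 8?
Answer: I*√765594042/558 ≈ 49.587*I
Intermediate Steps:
d(X, Y) = 2 (d(X, Y) = (¼)*8 = 2)
M(b) = 2*b*(2 + b) (M(b) = (b + 2)*(b + b) = (2 + b)*(2*b) = 2*b*(2 + b))
o = -2460 (o = 9 - (-571 + 2*38*(2 + 38)) = 9 - (-571 + 2*38*40) = 9 - (-571 + 3040) = 9 - 1*2469 = 9 - 2469 = -2460)
√(o + (1929 + 14)/(-585 + 2259)) = √(-2460 + (1929 + 14)/(-585 + 2259)) = √(-2460 + 1943/1674) = √(-4116097/1674) = I*√765594042/558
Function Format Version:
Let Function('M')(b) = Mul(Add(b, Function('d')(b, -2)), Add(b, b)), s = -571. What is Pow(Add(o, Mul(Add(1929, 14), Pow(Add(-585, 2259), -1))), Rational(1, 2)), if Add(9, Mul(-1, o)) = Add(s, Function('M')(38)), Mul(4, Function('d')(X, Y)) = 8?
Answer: Mul(Rational(1, 558), I, Pow(765594042, Rational(1, 2))) ≈ Mul(49.587, I)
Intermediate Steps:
Function('d')(X, Y) = 2 (Function('d')(X, Y) = Mul(Rational(1, 4), 8) = 2)
Function('M')(b) = Mul(2, b, Add(2, b)) (Function('M')(b) = Mul(Add(b, 2), Add(b, b)) = Mul(Add(2, b), Mul(2, b)) = Mul(2, b, Add(2, b)))
o = -2460 (o = Add(9, Mul(-1, Add(-571, Mul(2, 38, Add(2, 38))))) = Add(9, Mul(-1, Add(-571, Mul(2, 38, 40)))) = Add(9, Mul(-1, Add(-571, 3040))) = Add(9, Mul(-1, 2469)) = Add(9, -2469) = -2460)
Pow(Add(o, Mul(Add(1929, 14), Pow(Add(-585, 2259), -1))), Rational(1, 2)) = Pow(Add(-2460, Mul(Add(1929, 14), Pow(Add(-585, 2259), -1))), Rational(1, 2)) = Pow(Add(-2460, Mul(1943, Pow(1674, -1))), Rational(1, 2)) = Pow(Add(-2460, Mul(1943, Rational(1, 1674))), Rational(1, 2)) = Pow(Add(-2460, Rational(1943, 1674)), Rational(1, 2)) = Pow(Rational(-4116097, 1674), Rational(1, 2)) = Mul(Rational(1, 558), I, Pow(765594042, Rational(1, 2)))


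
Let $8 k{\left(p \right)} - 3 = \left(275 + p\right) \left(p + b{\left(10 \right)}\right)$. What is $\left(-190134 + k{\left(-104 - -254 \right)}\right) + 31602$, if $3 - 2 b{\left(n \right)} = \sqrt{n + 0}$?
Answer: $- \frac{2407731}{16} - \frac{425 \sqrt{10}}{16} \approx -1.5057 \cdot 10^{5}$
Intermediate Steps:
$b{\left(n \right)} = \frac{3}{2} - \frac{\sqrt{n}}{2}$ ($b{\left(n \right)} = \frac{3}{2} - \frac{\sqrt{n + 0}}{2} = \frac{3}{2} - \frac{\sqrt{n}}{2}$)
$k{\left(p \right)} = \frac{3}{8} + \frac{\left(275 + p\right) \left(\frac{3}{2} + p - \frac{\sqrt{10}}{2}\right)}{8}$ ($k{\left(p \right)} = \frac{3}{8} + \frac{\left(275 + p\right) \left(p + \left(\frac{3}{2} - \frac{\sqrt{10}}{2}\right)\right)}{8} = \frac{3}{8} + \frac{\left(275 + p\right) \left(\frac{3}{2} + p - \frac{\sqrt{10}}{2}\right)}{8}$)
$\left(-190134 + k{\left(-104 - -254 \right)}\right) + 31602 = \left(-190134 + \left(\frac{831}{16} - \frac{275 \sqrt{10}}{16} + \frac{\left(-104 - -254\right)^{2}}{8} + \frac{553 \left(-104 - -254\right)}{16} - \frac{\left(-104 - -254\right) \sqrt{10}}{16}\right)\right) + 31602 = \left(-190134 + \left(\frac{831}{16} - \frac{275 \sqrt{10}}{16} + \frac{\left(-104 + 254\right)^{2}}{8} + \frac{553 \left(-104 + 254\right)}{16} - \frac{\left(-104 + 254\right) \sqrt{10}}{16}\right)\right) + 31602 = \left(-190134 + \left(\frac{831}{16} - \frac{275 \sqrt{10}}{16} + \frac{150^{2}}{8} + \frac{553}{16} \cdot 150 - \frac{75 \sqrt{10}}{8}\right)\right) + 31602 = \left(-190134 + \left(\frac{831}{16} - \frac{275 \sqrt{10}}{16} + \frac{1}{8} \cdot 22500 + \frac{41475}{8} - \frac{75 \sqrt{10}}{8}\right)\right) + 31602 = \left(-190134 + \left(\frac{831}{16} - \frac{275 \sqrt{10}}{16} + \frac{5625}{2} + \frac{41475}{8} - \frac{75 \sqrt{10}}{8}\right)\right) + 31602 = \left(-190134 + \left(\frac{128781}{16} - \frac{425 \sqrt{10}}{16}\right)\right) + 31602 = \left(- \frac{2913363}{16} - \frac{425 \sqrt{10}}{16}\right) + 31602 = - \frac{2407731}{16} - \frac{425 \sqrt{10}}{16}$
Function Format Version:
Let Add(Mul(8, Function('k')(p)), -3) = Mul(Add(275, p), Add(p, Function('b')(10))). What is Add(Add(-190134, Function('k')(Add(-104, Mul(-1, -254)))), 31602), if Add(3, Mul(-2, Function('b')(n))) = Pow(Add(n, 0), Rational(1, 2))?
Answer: Add(Rational(-2407731, 16), Mul(Rational(-425, 16), Pow(10, Rational(1, 2)))) ≈ -1.5057e+5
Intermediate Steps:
Function('b')(n) = Add(Rational(3, 2), Mul(Rational(-1, 2), Pow(n, Rational(1, 2)))) (Function('b')(n) = Add(Rational(3, 2), Mul(Rational(-1, 2), Pow(Add(n, 0), Rational(1, 2)))) = Add(Rational(3, 2), Mul(Rational(-1, 2), Pow(n, Rational(1, 2)))))
Function('k')(p) = Add(Rational(3, 8), Mul(Rational(1, 8), Add(275, p), Add(Rational(3, 2), p, Mul(Rational(-1, 2), Pow(10, Rational(1, 2)))))) (Function('k')(p) = Add(Rational(3, 8), Mul(Rational(1, 8), Mul(Add(275, p), Add(p, Add(Rational(3, 2), Mul(Rational(-1, 2), Pow(10, Rational(1, 2)))))))) = Add(Rational(3, 8), Mul(Rational(1, 8), Mul(Add(275, p), Add(Rational(3, 2), p, Mul(Rational(-1, 2), Pow(10, Rational(1, 2))))))) = Add(Rational(3, 8), Mul(Rational(1, 8), Add(275, p), Add(Rational(3, 2), p, Mul(Rational(-1, 2), Pow(10, Rational(1, 2)))))))
Add(Add(-190134, Function('k')(Add(-104, Mul(-1, -254)))), 31602) = Add(Add(-190134, Add(Rational(831, 16), Mul(Rational(-275, 16), Pow(10, Rational(1, 2))), Mul(Rational(1, 8), Pow(Add(-104, Mul(-1, -254)), 2)), Mul(Rational(553, 16), Add(-104, Mul(-1, -254))), Mul(Rational(-1, 16), Add(-104, Mul(-1, -254)), Pow(10, Rational(1, 2))))), 31602) = Add(Add(-190134, Add(Rational(831, 16), Mul(Rational(-275, 16), Pow(10, Rational(1, 2))), Mul(Rational(1, 8), Pow(Add(-104, 254), 2)), Mul(Rational(553, 16), Add(-104, 254)), Mul(Rational(-1, 16), Add(-104, 254), Pow(10, Rational(1, 2))))), 31602) = Add(Add(-190134, Add(Rational(831, 16), Mul(Rational(-275, 16), Pow(10, Rational(1, 2))), Mul(Rational(1, 8), Pow(150, 2)), Mul(Rational(553, 16), 150), Mul(Rational(-1, 16), 150, Pow(10, Rational(1, 2))))), 31602) = Add(Add(-190134, Add(Rational(831, 16), Mul(Rational(-275, 16), Pow(10, Rational(1, 2))), Mul(Rational(1, 8), 22500), Rational(41475, 8), Mul(Rational(-75, 8), Pow(10, Rational(1, 2))))), 31602) = Add(Add(-190134, Add(Rational(831, 16), Mul(Rational(-275, 16), Pow(10, Rational(1, 2))), Rational(5625, 2), Rational(41475, 8), Mul(Rational(-75, 8), Pow(10, Rational(1, 2))))), 31602) = Add(Add(-190134, Add(Rational(128781, 16), Mul(Rational(-425, 16), Pow(10, Rational(1, 2))))), 31602) = Add(Add(Rational(-2913363, 16), Mul(Rational(-425, 16), Pow(10, Rational(1, 2)))), 31602) = Add(Rational(-2407731, 16), Mul(Rational(-425, 16), Pow(10, Rational(1, 2))))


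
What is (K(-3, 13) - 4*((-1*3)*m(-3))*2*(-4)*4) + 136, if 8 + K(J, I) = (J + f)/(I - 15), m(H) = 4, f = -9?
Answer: -1402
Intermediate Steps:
K(J, I) = -8 + (-9 + J)/(-15 + I) (K(J, I) = -8 + (J - 9)/(I - 15) = -8 + (-9 + J)/(-15 + I))
(K(-3, 13) - 4*((-1*3)*m(-3))*2*(-4)*4) + 136 = ((111 - 3 - 8*13)/(-15 + 13) - 4*(-1*3*4)*2*(-4)*4) + 136 = ((111 - 3 - 104)/(-2) - 4*-3*4*2*(-4)*4) + 136 = (-½*4 - 4*(-12*2)*(-4)*4) + 136 = (-2 - (-96)*(-4)*4) + 136 = (-2 - 4*96*4) + 136 = (-2 - 384*4) + 136 = (-2 - 1536) + 136 = -1538 + 136 = -1402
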